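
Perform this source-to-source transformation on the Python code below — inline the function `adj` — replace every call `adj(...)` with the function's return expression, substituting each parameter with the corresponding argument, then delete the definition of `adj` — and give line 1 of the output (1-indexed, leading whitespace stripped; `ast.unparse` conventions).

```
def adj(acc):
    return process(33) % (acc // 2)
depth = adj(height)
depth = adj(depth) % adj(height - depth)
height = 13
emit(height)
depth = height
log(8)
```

depth = process(33) % (height // 2)

Transformed code:
depth = process(33) % (height // 2)
depth = process(33) % (depth // 2) % (process(33) % ((height - depth) // 2))
height = 13
emit(height)
depth = height
log(8)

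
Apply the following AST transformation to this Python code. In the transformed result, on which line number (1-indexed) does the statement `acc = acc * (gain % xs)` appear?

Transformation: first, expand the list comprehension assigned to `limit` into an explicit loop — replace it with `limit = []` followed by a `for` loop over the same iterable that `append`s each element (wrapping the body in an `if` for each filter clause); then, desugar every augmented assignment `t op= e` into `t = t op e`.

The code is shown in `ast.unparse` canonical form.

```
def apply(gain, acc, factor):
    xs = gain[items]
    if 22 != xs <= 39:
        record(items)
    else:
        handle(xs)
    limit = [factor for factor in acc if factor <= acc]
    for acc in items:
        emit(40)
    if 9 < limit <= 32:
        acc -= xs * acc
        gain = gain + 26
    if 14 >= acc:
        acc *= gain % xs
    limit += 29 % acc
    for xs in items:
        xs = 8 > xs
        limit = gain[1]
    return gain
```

Transformed code:
def apply(gain, acc, factor):
    xs = gain[items]
    if 22 != xs <= 39:
        record(items)
    else:
        handle(xs)
    limit = []
    for factor in acc:
        if factor <= acc:
            limit.append(factor)
    for acc in items:
        emit(40)
    if 9 < limit <= 32:
        acc = acc - xs * acc
        gain = gain + 26
    if 14 >= acc:
        acc = acc * (gain % xs)
    limit = limit + 29 % acc
    for xs in items:
        xs = 8 > xs
        limit = gain[1]
    return gain

17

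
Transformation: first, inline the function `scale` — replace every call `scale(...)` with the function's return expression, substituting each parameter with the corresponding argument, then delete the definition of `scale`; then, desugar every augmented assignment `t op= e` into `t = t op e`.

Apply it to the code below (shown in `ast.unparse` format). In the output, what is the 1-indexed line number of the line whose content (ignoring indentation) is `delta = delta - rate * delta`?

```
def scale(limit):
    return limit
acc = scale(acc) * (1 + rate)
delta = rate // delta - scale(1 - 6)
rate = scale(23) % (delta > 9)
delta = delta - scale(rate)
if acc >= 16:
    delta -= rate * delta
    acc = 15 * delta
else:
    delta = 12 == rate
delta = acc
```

6

Transformed code:
acc = acc * (1 + rate)
delta = rate // delta - (1 - 6)
rate = 23 % (delta > 9)
delta = delta - rate
if acc >= 16:
    delta = delta - rate * delta
    acc = 15 * delta
else:
    delta = 12 == rate
delta = acc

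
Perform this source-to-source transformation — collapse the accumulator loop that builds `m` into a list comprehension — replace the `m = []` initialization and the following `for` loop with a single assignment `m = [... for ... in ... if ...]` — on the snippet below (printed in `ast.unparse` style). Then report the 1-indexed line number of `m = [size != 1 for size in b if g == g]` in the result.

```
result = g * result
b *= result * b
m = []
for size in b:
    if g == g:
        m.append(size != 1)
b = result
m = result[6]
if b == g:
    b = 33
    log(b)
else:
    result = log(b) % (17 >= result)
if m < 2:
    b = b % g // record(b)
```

3

Transformed code:
result = g * result
b *= result * b
m = [size != 1 for size in b if g == g]
b = result
m = result[6]
if b == g:
    b = 33
    log(b)
else:
    result = log(b) % (17 >= result)
if m < 2:
    b = b % g // record(b)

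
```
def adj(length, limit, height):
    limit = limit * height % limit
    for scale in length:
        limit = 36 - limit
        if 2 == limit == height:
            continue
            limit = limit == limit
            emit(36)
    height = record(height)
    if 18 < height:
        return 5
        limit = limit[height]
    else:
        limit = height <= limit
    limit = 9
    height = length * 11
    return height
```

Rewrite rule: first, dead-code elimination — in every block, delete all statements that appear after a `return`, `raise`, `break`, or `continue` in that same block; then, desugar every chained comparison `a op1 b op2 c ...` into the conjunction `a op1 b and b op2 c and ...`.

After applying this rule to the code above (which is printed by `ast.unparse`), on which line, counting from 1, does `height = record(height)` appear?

Transformed code:
def adj(length, limit, height):
    limit = limit * height % limit
    for scale in length:
        limit = 36 - limit
        if 2 == limit and limit == height:
            continue
    height = record(height)
    if 18 < height:
        return 5
    else:
        limit = height <= limit
    limit = 9
    height = length * 11
    return height

7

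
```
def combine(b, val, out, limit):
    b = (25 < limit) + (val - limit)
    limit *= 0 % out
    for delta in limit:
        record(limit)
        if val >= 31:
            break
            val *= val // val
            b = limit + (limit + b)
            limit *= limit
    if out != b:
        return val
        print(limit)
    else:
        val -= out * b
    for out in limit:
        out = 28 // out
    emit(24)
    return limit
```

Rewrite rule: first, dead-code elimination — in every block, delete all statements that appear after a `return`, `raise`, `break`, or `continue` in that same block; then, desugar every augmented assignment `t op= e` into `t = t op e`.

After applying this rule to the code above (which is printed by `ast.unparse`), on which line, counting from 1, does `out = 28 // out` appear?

13

Transformed code:
def combine(b, val, out, limit):
    b = (25 < limit) + (val - limit)
    limit = limit * (0 % out)
    for delta in limit:
        record(limit)
        if val >= 31:
            break
    if out != b:
        return val
    else:
        val = val - out * b
    for out in limit:
        out = 28 // out
    emit(24)
    return limit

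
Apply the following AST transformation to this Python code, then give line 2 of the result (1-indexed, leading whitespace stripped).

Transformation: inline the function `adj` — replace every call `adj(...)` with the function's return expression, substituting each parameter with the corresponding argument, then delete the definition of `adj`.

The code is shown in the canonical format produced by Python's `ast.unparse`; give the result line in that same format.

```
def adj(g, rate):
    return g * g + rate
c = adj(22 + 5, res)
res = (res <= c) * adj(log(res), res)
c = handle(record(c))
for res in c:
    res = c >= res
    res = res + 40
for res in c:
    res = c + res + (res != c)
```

res = (res <= c) * (log(res) * log(res) + res)

Transformed code:
c = (22 + 5) * (22 + 5) + res
res = (res <= c) * (log(res) * log(res) + res)
c = handle(record(c))
for res in c:
    res = c >= res
    res = res + 40
for res in c:
    res = c + res + (res != c)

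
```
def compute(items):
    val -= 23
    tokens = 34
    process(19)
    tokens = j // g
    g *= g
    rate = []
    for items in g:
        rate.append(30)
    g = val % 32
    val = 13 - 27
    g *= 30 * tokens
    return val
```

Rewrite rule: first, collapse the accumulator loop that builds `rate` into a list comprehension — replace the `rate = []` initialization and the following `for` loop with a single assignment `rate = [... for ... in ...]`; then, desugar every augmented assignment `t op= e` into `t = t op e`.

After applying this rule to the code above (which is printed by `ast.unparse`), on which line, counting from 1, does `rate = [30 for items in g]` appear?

Transformed code:
def compute(items):
    val = val - 23
    tokens = 34
    process(19)
    tokens = j // g
    g = g * g
    rate = [30 for items in g]
    g = val % 32
    val = 13 - 27
    g = g * (30 * tokens)
    return val

7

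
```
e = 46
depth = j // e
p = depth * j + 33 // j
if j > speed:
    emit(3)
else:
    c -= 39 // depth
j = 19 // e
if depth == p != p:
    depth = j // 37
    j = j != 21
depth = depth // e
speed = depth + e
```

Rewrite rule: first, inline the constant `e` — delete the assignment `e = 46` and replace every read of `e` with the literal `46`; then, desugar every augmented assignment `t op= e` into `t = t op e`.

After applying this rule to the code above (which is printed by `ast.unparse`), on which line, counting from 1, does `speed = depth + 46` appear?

12

Transformed code:
depth = j // 46
p = depth * j + 33 // j
if j > speed:
    emit(3)
else:
    c = c - 39 // depth
j = 19 // 46
if depth == p != p:
    depth = j // 37
    j = j != 21
depth = depth // 46
speed = depth + 46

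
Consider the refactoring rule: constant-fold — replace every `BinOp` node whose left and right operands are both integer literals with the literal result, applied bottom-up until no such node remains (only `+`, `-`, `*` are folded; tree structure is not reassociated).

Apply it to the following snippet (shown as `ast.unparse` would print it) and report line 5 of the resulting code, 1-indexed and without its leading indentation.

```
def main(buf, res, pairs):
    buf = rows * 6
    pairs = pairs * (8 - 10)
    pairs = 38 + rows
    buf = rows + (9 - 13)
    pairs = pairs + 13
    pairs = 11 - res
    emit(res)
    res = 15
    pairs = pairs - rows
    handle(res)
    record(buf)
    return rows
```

buf = rows + -4

Transformed code:
def main(buf, res, pairs):
    buf = rows * 6
    pairs = pairs * -2
    pairs = 38 + rows
    buf = rows + -4
    pairs = pairs + 13
    pairs = 11 - res
    emit(res)
    res = 15
    pairs = pairs - rows
    handle(res)
    record(buf)
    return rows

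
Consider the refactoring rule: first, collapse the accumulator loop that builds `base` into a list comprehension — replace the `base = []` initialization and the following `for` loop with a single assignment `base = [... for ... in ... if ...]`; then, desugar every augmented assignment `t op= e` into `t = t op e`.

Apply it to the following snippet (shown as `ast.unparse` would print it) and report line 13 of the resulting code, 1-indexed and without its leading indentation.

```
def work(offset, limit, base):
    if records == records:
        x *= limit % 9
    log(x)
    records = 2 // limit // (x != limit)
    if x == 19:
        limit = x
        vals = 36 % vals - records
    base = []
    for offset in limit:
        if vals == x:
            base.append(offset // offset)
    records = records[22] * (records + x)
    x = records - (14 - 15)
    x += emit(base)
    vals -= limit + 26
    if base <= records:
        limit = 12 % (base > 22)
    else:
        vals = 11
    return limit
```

vals = vals - (limit + 26)

Transformed code:
def work(offset, limit, base):
    if records == records:
        x = x * (limit % 9)
    log(x)
    records = 2 // limit // (x != limit)
    if x == 19:
        limit = x
        vals = 36 % vals - records
    base = [offset // offset for offset in limit if vals == x]
    records = records[22] * (records + x)
    x = records - (14 - 15)
    x = x + emit(base)
    vals = vals - (limit + 26)
    if base <= records:
        limit = 12 % (base > 22)
    else:
        vals = 11
    return limit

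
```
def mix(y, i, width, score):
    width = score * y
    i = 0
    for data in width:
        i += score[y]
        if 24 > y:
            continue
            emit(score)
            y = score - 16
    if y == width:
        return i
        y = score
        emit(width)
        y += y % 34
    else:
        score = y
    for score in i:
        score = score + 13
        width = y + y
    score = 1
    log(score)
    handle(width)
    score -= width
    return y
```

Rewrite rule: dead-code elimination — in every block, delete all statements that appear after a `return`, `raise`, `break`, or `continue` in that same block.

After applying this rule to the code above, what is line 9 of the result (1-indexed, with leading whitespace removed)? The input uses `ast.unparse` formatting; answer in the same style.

return i

Transformed code:
def mix(y, i, width, score):
    width = score * y
    i = 0
    for data in width:
        i += score[y]
        if 24 > y:
            continue
    if y == width:
        return i
    else:
        score = y
    for score in i:
        score = score + 13
        width = y + y
    score = 1
    log(score)
    handle(width)
    score -= width
    return y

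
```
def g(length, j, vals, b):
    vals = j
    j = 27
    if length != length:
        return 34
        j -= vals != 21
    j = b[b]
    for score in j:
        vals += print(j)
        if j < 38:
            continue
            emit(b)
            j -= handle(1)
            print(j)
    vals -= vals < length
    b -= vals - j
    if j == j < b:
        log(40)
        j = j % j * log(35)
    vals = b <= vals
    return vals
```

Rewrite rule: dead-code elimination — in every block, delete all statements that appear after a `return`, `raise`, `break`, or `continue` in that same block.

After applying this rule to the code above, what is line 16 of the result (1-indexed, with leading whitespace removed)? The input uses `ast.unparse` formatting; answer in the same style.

vals = b <= vals

Transformed code:
def g(length, j, vals, b):
    vals = j
    j = 27
    if length != length:
        return 34
    j = b[b]
    for score in j:
        vals += print(j)
        if j < 38:
            continue
    vals -= vals < length
    b -= vals - j
    if j == j < b:
        log(40)
        j = j % j * log(35)
    vals = b <= vals
    return vals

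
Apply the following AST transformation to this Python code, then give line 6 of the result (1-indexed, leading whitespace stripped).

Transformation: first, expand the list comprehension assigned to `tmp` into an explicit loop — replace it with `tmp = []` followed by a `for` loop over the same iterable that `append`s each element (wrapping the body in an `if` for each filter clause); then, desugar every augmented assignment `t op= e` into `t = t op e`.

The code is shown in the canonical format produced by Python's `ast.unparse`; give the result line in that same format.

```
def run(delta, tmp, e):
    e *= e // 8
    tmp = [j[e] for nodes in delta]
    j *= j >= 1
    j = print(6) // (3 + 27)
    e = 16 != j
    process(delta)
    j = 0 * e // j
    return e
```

Transformed code:
def run(delta, tmp, e):
    e = e * (e // 8)
    tmp = []
    for nodes in delta:
        tmp.append(j[e])
    j = j * (j >= 1)
    j = print(6) // (3 + 27)
    e = 16 != j
    process(delta)
    j = 0 * e // j
    return e

j = j * (j >= 1)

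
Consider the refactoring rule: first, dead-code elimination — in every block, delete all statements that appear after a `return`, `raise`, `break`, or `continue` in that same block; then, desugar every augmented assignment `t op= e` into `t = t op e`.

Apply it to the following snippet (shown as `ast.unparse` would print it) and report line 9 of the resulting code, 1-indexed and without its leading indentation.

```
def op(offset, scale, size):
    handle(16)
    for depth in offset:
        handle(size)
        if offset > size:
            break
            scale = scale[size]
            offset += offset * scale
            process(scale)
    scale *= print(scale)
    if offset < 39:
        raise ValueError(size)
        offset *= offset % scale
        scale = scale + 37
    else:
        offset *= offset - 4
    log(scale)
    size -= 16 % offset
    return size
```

Transformed code:
def op(offset, scale, size):
    handle(16)
    for depth in offset:
        handle(size)
        if offset > size:
            break
    scale = scale * print(scale)
    if offset < 39:
        raise ValueError(size)
    else:
        offset = offset * (offset - 4)
    log(scale)
    size = size - 16 % offset
    return size

raise ValueError(size)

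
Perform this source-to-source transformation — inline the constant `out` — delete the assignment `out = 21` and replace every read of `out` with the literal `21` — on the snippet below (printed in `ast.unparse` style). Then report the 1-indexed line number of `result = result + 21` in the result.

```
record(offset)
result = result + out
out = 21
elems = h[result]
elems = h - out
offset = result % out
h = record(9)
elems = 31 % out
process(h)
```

Transformed code:
record(offset)
result = result + 21
elems = h[result]
elems = h - 21
offset = result % 21
h = record(9)
elems = 31 % 21
process(h)

2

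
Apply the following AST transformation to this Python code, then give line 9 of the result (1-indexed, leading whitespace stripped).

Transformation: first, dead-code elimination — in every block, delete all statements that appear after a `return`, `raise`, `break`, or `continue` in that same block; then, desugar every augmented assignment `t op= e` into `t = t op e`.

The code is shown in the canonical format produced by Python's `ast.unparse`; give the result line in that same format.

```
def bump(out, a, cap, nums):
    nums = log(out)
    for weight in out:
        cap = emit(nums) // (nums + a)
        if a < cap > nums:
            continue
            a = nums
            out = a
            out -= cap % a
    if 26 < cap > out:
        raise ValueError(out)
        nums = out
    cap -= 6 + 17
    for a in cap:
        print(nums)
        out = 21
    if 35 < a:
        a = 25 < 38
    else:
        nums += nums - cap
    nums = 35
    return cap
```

Transformed code:
def bump(out, a, cap, nums):
    nums = log(out)
    for weight in out:
        cap = emit(nums) // (nums + a)
        if a < cap > nums:
            continue
    if 26 < cap > out:
        raise ValueError(out)
    cap = cap - (6 + 17)
    for a in cap:
        print(nums)
        out = 21
    if 35 < a:
        a = 25 < 38
    else:
        nums = nums + (nums - cap)
    nums = 35
    return cap

cap = cap - (6 + 17)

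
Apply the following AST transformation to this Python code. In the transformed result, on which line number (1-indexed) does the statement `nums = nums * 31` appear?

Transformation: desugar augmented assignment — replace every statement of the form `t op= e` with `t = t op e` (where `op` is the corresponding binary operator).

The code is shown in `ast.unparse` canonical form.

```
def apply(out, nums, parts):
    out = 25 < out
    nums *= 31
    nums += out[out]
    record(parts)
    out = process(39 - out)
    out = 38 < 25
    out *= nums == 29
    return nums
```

3

Transformed code:
def apply(out, nums, parts):
    out = 25 < out
    nums = nums * 31
    nums = nums + out[out]
    record(parts)
    out = process(39 - out)
    out = 38 < 25
    out = out * (nums == 29)
    return nums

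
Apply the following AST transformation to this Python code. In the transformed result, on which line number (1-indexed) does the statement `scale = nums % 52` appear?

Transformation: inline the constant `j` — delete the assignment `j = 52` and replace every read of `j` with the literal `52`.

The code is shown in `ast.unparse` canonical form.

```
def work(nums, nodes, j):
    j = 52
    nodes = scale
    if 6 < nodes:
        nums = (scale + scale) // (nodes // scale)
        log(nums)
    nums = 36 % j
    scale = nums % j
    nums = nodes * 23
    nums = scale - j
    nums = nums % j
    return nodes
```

Transformed code:
def work(nums, nodes, j):
    nodes = scale
    if 6 < nodes:
        nums = (scale + scale) // (nodes // scale)
        log(nums)
    nums = 36 % 52
    scale = nums % 52
    nums = nodes * 23
    nums = scale - 52
    nums = nums % 52
    return nodes

7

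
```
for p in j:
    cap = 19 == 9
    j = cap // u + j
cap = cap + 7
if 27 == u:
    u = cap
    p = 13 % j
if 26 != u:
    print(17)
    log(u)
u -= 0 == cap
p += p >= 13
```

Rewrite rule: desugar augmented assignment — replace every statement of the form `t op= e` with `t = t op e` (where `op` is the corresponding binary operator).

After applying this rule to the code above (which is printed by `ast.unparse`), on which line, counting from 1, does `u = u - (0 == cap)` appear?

Transformed code:
for p in j:
    cap = 19 == 9
    j = cap // u + j
cap = cap + 7
if 27 == u:
    u = cap
    p = 13 % j
if 26 != u:
    print(17)
    log(u)
u = u - (0 == cap)
p = p + (p >= 13)

11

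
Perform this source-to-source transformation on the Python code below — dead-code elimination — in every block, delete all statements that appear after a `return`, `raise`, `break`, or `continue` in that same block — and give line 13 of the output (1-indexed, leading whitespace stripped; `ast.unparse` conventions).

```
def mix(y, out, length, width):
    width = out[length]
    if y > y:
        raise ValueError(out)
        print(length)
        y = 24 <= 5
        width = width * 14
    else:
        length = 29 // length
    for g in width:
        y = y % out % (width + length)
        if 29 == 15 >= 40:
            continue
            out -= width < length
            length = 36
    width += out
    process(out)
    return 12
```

Transformed code:
def mix(y, out, length, width):
    width = out[length]
    if y > y:
        raise ValueError(out)
    else:
        length = 29 // length
    for g in width:
        y = y % out % (width + length)
        if 29 == 15 >= 40:
            continue
    width += out
    process(out)
    return 12

return 12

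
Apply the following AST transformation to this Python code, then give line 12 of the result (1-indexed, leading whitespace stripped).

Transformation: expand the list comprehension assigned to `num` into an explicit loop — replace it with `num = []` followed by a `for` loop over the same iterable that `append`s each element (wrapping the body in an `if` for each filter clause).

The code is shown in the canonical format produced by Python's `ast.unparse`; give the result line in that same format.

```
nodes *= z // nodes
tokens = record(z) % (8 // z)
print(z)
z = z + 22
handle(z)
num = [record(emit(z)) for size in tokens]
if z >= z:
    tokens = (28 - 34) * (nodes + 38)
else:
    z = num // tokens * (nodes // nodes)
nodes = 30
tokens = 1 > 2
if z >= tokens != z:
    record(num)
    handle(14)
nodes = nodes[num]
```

z = num // tokens * (nodes // nodes)

Transformed code:
nodes *= z // nodes
tokens = record(z) % (8 // z)
print(z)
z = z + 22
handle(z)
num = []
for size in tokens:
    num.append(record(emit(z)))
if z >= z:
    tokens = (28 - 34) * (nodes + 38)
else:
    z = num // tokens * (nodes // nodes)
nodes = 30
tokens = 1 > 2
if z >= tokens != z:
    record(num)
    handle(14)
nodes = nodes[num]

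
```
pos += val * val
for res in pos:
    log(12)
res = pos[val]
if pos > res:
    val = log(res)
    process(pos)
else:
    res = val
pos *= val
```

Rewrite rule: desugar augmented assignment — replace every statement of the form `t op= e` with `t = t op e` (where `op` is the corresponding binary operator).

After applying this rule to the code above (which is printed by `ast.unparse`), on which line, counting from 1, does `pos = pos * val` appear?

Transformed code:
pos = pos + val * val
for res in pos:
    log(12)
res = pos[val]
if pos > res:
    val = log(res)
    process(pos)
else:
    res = val
pos = pos * val

10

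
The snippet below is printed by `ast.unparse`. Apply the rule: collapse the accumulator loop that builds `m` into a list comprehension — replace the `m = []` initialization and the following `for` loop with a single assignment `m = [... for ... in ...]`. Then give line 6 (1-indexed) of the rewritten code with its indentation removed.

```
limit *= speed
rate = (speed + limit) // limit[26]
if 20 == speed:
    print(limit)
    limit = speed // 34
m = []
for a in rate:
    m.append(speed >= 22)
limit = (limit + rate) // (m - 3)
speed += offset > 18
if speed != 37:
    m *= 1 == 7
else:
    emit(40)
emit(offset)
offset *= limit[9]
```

m = [speed >= 22 for a in rate]

Transformed code:
limit *= speed
rate = (speed + limit) // limit[26]
if 20 == speed:
    print(limit)
    limit = speed // 34
m = [speed >= 22 for a in rate]
limit = (limit + rate) // (m - 3)
speed += offset > 18
if speed != 37:
    m *= 1 == 7
else:
    emit(40)
emit(offset)
offset *= limit[9]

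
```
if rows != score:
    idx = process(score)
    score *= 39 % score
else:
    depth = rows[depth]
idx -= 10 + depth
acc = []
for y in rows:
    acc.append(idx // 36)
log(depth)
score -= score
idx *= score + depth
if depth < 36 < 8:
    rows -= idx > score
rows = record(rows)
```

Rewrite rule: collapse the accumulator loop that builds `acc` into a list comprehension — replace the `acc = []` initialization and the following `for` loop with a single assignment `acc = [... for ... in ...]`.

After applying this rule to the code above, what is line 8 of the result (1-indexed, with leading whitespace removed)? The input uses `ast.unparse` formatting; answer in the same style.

log(depth)

Transformed code:
if rows != score:
    idx = process(score)
    score *= 39 % score
else:
    depth = rows[depth]
idx -= 10 + depth
acc = [idx // 36 for y in rows]
log(depth)
score -= score
idx *= score + depth
if depth < 36 < 8:
    rows -= idx > score
rows = record(rows)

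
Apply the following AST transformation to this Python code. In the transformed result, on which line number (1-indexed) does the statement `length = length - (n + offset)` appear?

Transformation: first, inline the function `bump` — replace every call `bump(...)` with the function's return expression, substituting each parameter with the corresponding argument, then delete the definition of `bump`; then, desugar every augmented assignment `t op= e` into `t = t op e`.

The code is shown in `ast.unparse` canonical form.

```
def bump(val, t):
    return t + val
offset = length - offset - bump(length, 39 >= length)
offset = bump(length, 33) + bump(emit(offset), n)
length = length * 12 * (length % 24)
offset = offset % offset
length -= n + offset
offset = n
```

Transformed code:
offset = length - offset - ((39 >= length) + length)
offset = 33 + length + (n + emit(offset))
length = length * 12 * (length % 24)
offset = offset % offset
length = length - (n + offset)
offset = n

5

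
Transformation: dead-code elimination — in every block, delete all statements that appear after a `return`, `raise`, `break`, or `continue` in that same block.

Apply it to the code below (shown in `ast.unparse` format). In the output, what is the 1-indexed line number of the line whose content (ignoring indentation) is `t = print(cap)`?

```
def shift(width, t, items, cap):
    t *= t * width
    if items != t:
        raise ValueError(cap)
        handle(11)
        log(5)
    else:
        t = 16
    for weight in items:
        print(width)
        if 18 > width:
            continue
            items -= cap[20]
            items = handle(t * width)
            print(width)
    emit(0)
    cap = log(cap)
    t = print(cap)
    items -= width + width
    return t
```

13

Transformed code:
def shift(width, t, items, cap):
    t *= t * width
    if items != t:
        raise ValueError(cap)
    else:
        t = 16
    for weight in items:
        print(width)
        if 18 > width:
            continue
    emit(0)
    cap = log(cap)
    t = print(cap)
    items -= width + width
    return t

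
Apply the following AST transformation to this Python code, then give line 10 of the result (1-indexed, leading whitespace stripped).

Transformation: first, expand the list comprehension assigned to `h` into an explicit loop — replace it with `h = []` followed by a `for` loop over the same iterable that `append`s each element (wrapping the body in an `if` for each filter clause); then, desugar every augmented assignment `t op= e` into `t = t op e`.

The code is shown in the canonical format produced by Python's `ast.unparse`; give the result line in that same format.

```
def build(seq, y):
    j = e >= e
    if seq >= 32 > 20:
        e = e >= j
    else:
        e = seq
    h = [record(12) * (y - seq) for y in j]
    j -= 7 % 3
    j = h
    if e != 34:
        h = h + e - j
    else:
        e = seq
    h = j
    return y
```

j = j - 7 % 3

Transformed code:
def build(seq, y):
    j = e >= e
    if seq >= 32 > 20:
        e = e >= j
    else:
        e = seq
    h = []
    for y in j:
        h.append(record(12) * (y - seq))
    j = j - 7 % 3
    j = h
    if e != 34:
        h = h + e - j
    else:
        e = seq
    h = j
    return y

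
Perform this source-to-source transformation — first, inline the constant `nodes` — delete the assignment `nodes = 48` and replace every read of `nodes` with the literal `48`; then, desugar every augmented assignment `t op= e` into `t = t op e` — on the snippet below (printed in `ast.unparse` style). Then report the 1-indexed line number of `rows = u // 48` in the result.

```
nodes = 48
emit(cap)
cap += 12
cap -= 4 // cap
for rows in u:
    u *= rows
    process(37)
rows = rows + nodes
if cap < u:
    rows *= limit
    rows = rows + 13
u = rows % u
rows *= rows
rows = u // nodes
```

13

Transformed code:
emit(cap)
cap = cap + 12
cap = cap - 4 // cap
for rows in u:
    u = u * rows
    process(37)
rows = rows + 48
if cap < u:
    rows = rows * limit
    rows = rows + 13
u = rows % u
rows = rows * rows
rows = u // 48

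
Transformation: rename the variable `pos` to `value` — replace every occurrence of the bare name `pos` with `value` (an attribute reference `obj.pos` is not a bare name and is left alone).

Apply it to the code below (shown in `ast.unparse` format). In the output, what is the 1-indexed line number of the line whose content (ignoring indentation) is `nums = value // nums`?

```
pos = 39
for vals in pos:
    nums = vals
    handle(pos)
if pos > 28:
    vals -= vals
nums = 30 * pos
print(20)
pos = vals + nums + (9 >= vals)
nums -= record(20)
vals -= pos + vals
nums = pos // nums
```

12

Transformed code:
value = 39
for vals in value:
    nums = vals
    handle(value)
if value > 28:
    vals -= vals
nums = 30 * value
print(20)
value = vals + nums + (9 >= vals)
nums -= record(20)
vals -= value + vals
nums = value // nums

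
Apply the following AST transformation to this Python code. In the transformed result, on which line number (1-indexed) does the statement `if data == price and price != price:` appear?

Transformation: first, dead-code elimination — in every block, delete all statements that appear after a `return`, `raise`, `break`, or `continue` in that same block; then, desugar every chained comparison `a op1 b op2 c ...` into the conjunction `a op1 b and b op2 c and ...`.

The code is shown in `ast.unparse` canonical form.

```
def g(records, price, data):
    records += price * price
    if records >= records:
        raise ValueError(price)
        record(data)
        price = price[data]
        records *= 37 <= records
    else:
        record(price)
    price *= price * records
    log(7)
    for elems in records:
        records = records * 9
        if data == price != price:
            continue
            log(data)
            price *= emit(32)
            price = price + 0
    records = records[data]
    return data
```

Transformed code:
def g(records, price, data):
    records += price * price
    if records >= records:
        raise ValueError(price)
    else:
        record(price)
    price *= price * records
    log(7)
    for elems in records:
        records = records * 9
        if data == price and price != price:
            continue
    records = records[data]
    return data

11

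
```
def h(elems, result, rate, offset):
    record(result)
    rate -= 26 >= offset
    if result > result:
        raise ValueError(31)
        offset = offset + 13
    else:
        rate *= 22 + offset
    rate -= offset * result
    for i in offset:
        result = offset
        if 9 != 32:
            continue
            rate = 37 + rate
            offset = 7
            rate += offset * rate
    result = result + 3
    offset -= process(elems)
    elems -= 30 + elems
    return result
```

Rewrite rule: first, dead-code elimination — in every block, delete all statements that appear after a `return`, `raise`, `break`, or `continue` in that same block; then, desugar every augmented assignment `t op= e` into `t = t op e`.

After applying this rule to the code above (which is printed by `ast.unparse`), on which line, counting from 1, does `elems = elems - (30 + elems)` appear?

15

Transformed code:
def h(elems, result, rate, offset):
    record(result)
    rate = rate - (26 >= offset)
    if result > result:
        raise ValueError(31)
    else:
        rate = rate * (22 + offset)
    rate = rate - offset * result
    for i in offset:
        result = offset
        if 9 != 32:
            continue
    result = result + 3
    offset = offset - process(elems)
    elems = elems - (30 + elems)
    return result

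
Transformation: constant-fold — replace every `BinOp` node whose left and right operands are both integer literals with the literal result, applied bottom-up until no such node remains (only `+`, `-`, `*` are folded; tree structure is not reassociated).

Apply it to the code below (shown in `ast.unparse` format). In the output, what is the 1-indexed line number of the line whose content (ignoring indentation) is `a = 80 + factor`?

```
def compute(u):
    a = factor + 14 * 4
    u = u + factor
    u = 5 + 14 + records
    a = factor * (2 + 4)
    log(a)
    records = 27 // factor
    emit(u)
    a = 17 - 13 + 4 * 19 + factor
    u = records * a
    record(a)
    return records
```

Transformed code:
def compute(u):
    a = factor + 56
    u = u + factor
    u = 19 + records
    a = factor * 6
    log(a)
    records = 27 // factor
    emit(u)
    a = 80 + factor
    u = records * a
    record(a)
    return records

9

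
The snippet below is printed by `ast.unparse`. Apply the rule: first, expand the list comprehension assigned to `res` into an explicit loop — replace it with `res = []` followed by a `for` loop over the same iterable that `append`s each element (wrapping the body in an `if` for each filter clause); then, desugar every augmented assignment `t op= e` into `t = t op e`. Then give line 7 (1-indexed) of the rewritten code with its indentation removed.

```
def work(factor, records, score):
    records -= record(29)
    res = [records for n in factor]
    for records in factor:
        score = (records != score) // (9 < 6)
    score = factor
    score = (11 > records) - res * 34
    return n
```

score = (records != score) // (9 < 6)

Transformed code:
def work(factor, records, score):
    records = records - record(29)
    res = []
    for n in factor:
        res.append(records)
    for records in factor:
        score = (records != score) // (9 < 6)
    score = factor
    score = (11 > records) - res * 34
    return n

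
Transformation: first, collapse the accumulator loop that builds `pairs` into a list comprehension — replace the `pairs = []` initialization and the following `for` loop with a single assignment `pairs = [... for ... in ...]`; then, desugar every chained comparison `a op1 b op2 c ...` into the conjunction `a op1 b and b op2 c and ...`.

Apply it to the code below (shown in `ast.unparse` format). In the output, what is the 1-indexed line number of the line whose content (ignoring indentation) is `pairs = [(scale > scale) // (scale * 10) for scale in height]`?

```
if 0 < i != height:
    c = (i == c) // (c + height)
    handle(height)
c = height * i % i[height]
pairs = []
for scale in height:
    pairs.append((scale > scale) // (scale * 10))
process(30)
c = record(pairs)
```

5

Transformed code:
if 0 < i and i != height:
    c = (i == c) // (c + height)
    handle(height)
c = height * i % i[height]
pairs = [(scale > scale) // (scale * 10) for scale in height]
process(30)
c = record(pairs)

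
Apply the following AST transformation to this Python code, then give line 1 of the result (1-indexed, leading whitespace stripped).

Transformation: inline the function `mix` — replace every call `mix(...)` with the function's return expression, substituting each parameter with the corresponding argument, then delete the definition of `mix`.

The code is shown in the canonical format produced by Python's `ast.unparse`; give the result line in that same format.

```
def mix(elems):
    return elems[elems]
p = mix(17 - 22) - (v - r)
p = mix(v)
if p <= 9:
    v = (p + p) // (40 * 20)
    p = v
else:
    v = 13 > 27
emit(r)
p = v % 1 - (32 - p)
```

Transformed code:
p = (17 - 22)[17 - 22] - (v - r)
p = v[v]
if p <= 9:
    v = (p + p) // (40 * 20)
    p = v
else:
    v = 13 > 27
emit(r)
p = v % 1 - (32 - p)

p = (17 - 22)[17 - 22] - (v - r)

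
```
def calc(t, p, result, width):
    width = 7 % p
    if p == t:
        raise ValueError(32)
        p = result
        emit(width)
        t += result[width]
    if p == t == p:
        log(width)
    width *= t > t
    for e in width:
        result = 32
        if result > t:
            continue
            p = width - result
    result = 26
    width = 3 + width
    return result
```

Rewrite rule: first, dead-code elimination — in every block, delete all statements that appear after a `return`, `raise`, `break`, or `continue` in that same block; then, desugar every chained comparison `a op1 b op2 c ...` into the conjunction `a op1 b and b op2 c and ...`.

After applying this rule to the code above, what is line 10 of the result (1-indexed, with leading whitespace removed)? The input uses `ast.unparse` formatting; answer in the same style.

if result > t:

Transformed code:
def calc(t, p, result, width):
    width = 7 % p
    if p == t:
        raise ValueError(32)
    if p == t and t == p:
        log(width)
    width *= t > t
    for e in width:
        result = 32
        if result > t:
            continue
    result = 26
    width = 3 + width
    return result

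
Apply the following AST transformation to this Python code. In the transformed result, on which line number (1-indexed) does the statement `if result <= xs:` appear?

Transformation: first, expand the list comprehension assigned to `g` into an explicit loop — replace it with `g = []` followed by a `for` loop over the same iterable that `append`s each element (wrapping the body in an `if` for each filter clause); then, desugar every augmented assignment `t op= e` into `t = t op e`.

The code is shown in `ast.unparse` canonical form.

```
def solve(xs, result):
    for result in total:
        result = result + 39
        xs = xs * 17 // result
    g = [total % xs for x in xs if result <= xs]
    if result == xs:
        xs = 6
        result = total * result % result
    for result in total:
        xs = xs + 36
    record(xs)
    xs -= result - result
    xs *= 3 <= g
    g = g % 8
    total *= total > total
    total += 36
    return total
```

7

Transformed code:
def solve(xs, result):
    for result in total:
        result = result + 39
        xs = xs * 17 // result
    g = []
    for x in xs:
        if result <= xs:
            g.append(total % xs)
    if result == xs:
        xs = 6
        result = total * result % result
    for result in total:
        xs = xs + 36
    record(xs)
    xs = xs - (result - result)
    xs = xs * (3 <= g)
    g = g % 8
    total = total * (total > total)
    total = total + 36
    return total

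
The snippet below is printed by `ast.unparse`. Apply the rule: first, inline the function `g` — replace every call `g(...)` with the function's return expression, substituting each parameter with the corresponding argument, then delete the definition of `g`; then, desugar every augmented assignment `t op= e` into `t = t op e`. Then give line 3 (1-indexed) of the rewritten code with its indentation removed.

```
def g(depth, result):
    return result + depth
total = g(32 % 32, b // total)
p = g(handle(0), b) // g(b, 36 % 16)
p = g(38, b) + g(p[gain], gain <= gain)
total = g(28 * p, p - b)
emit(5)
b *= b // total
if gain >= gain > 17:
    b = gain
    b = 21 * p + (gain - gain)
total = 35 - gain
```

p = b + 38 + ((gain <= gain) + p[gain])

Transformed code:
total = b // total + 32 % 32
p = (b + handle(0)) // (36 % 16 + b)
p = b + 38 + ((gain <= gain) + p[gain])
total = p - b + 28 * p
emit(5)
b = b * (b // total)
if gain >= gain > 17:
    b = gain
    b = 21 * p + (gain - gain)
total = 35 - gain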